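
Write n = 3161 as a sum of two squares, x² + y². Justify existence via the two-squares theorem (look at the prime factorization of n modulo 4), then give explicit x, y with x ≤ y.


Step 1: Factor n = 3161 = 29 · 109.
Step 2: Check the mod-4 condition on each prime factor: 29 ≡ 1 (mod 4), exponent 1; 109 ≡ 1 (mod 4), exponent 1.
All primes ≡ 3 (mod 4) appear to even exponent (or don't appear), so by the two-squares theorem n IS expressible as a sum of two squares.
Step 3: Build a representation. Here n = 29 · 109 is a product of primes ≡ 1 (mod 4). Each prime p ≡ 1 (mod 4) is itself a sum of two squares; find a² by testing p − a² for a perfect square:
  29: 29 − 1² = 28, 29 − 2² = 25 = 5² ⇒ 29 = 2² + 5².
  109: 109 − 1² = 108, 109 − 2² = 105, 109 − 3² = 100 = 10² ⇒ 109 = 3² + 10².
  Combine using the Brahmagupta–Fibonacci identity (a² + b²)(c² + d²) = (ac − bd)² + (ad + bc)² = (ac + bd)² + (ad − bc)²:
  29 · 109 = 3161: from (2² + 5²)(3² + 10²), take (2·3 − 5·10, 2·10 + 5·3) = (6 − 50, 20 + 15) = (-44, 35); dropping signs (only squares matter) gives (44, 35); check 44² + 35² = 1936 + 1225 = 3161 ✓.
Step 4: Order so x ≤ y and verify: 35² + 44² = 1225 + 1936 = 3161 = n. ✓

n = 3161 = 35² + 44² (one valid representation with x ≤ y).


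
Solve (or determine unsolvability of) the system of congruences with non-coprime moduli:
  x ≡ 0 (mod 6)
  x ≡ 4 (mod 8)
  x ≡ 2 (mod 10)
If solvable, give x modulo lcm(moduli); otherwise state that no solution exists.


Moduli 6, 8, 10 are not pairwise coprime, so CRT works modulo lcm(m_i) when all pairwise compatibility conditions hold.
Pairwise compatibility: gcd(m_i, m_j) must divide a_i - a_j for every pair.
Merge one congruence at a time:
  Start: x ≡ 0 (mod 6).
  Combine with x ≡ 4 (mod 8): gcd(6, 8) = 2; 4 - 0 = 4, which IS divisible by 2, so compatible.
    Write x = 0 + 6·t and substitute into x ≡ 4 (mod 8): 6·t ≡ 4 − 0 = 4 (mod 8).
    Divide the congruence (and modulus) by g = 2: 3·t ≡ 2 (mod 4).
    The inverse of 3 mod 4 is 3 (since 3·3 = 9 = 2·4 + 1), so t ≡ 3·2 = 6 ≡ 2 (mod 4).
    Then x = 0 + 6·2 = 12, valid modulo lcm(6, 8) = 24: x ≡ 12 (mod 24).
  Combine with x ≡ 2 (mod 10): gcd(24, 10) = 2; 2 - 12 = -10, which IS divisible by 2, so compatible.
    Write x = 12 + 24·t and substitute into x ≡ 2 (mod 10): 24·t ≡ 2 − 12 = -10 (mod 10).
    Divide the congruence (and modulus) by g = 2: 12·t ≡ -5 (mod 5).
    Reduce coefficients mod 5: 2·t ≡ 0 (mod 5).
    The inverse of 2 mod 5 is 3 (since 2·3 = 6 = 1·5 + 1), so t ≡ 3·0 = 0 ≡ 0 (mod 5).
    Then x = 12 + 24·0 = 12, valid modulo lcm(24, 10) = 120: x ≡ 12 (mod 120).
Verify: 12 mod 6 = 0, 12 mod 8 = 4, 12 mod 10 = 2.

x ≡ 12 (mod 120).


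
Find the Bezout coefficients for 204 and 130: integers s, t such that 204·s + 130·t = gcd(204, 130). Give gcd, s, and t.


Euclidean algorithm on (204, 130) — divide until remainder is 0:
  204 = 1 · 130 + 74
  130 = 1 · 74 + 56
  74 = 1 · 56 + 18
  56 = 3 · 18 + 2
  18 = 9 · 2 + 0
gcd(204, 130) = 2.
Track Bezout coefficients alongside the remainders: start with r₀ = 204 = a·1 + b·0 (s = 1, t = 0) and r₁ = 130 = a·0 + b·1 (s = 0, t = 1); each new remainder r_{k+1} = r_{k-1} − q_k·r_k inherits s_{k+1} = s_{k-1} − q_k·s_k, t_{k+1} = t_{k-1} − q_k·t_k, so r_k = a·s_k + b·t_k at every step:
  q = 1: r = 74, s = 1 − 1·0 = 1, t = 0 − 1·1 = -1  (check: 204·1 + 130·(-1) = 74)
  q = 1: r = 56, s = 0 − 1·1 = -1, t = 1 − 1·(-1) = 2  (check: 204·(-1) + 130·2 = 56)
  q = 1: r = 18, s = 1 − 1·(-1) = 2, t = -1 − 1·2 = -3  (check: 204·2 + 130·(-3) = 18)
  q = 3: r = 2, s = -1 − 3·2 = -7, t = 2 − 3·(-3) = 11  (check: 204·(-7) + 130·11 = 2)
The row with r = 2 (the gcd) gives the Bezout coefficients s = -7, t = 11.
Result: 204 · (-7) + 130 · (11) = 2.

gcd(204, 130) = 2; s = -7, t = 11 (check: 204·(-7) + 130·11 = 2).


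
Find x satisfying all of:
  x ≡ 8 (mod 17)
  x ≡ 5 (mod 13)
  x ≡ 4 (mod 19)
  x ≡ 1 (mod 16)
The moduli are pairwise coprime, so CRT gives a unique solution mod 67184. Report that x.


Product of moduli M = 17 · 13 · 19 · 16 = 67184.
Merge one congruence at a time:
  Start: x ≡ 8 (mod 17).
  Combine with x ≡ 5 (mod 13); new modulus lcm = 221.
    Write x = 8 + 17·t and substitute into x ≡ 5 (mod 13): 17·t ≡ 5 − 8 = -3 (mod 13).
    Reduce coefficients mod 13: 4·t ≡ 10 (mod 13).
    The inverse of 4 mod 13 is 10 (since 4·10 = 40 = 3·13 + 1), so t ≡ 10·10 = 100 ≡ 9 (mod 13).
    Then x = 8 + 17·9 = 161, valid modulo lcm(17, 13) = 221: x ≡ 161 (mod 221).
  Combine with x ≡ 4 (mod 19); new modulus lcm = 4199.
    Write x = 161 + 221·t and substitute into x ≡ 4 (mod 19): 221·t ≡ 4 − 161 = -157 (mod 19).
    Reduce coefficients mod 19: 12·t ≡ 14 (mod 19).
    The inverse of 12 mod 19 is 8 (since 12·8 = 96 = 5·19 + 1), so t ≡ 8·14 = 112 ≡ 17 (mod 19).
    Then x = 161 + 221·17 = 3918, valid modulo lcm(221, 19) = 4199: x ≡ 3918 (mod 4199).
  Combine with x ≡ 1 (mod 16); new modulus lcm = 67184.
    Write x = 3918 + 4199·t and substitute into x ≡ 1 (mod 16): 4199·t ≡ 1 − 3918 = -3917 (mod 16).
    Reduce coefficients mod 16: 7·t ≡ 3 (mod 16).
    The inverse of 7 mod 16 is 7 (since 7·7 = 49 = 3·16 + 1), so t ≡ 7·3 = 21 ≡ 5 (mod 16).
    Then x = 3918 + 4199·5 = 24913, valid modulo lcm(4199, 16) = 67184: x ≡ 24913 (mod 67184).
Verify against each original: 24913 mod 17 = 8, 24913 mod 13 = 5, 24913 mod 19 = 4, 24913 mod 16 = 1.

x ≡ 24913 (mod 67184).


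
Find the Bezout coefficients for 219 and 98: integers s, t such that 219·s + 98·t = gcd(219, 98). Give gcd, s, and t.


Euclidean algorithm on (219, 98) — divide until remainder is 0:
  219 = 2 · 98 + 23
  98 = 4 · 23 + 6
  23 = 3 · 6 + 5
  6 = 1 · 5 + 1
  5 = 5 · 1 + 0
gcd(219, 98) = 1.
Track Bezout coefficients alongside the remainders: start with r₀ = 219 = a·1 + b·0 (s = 1, t = 0) and r₁ = 98 = a·0 + b·1 (s = 0, t = 1); each new remainder r_{k+1} = r_{k-1} − q_k·r_k inherits s_{k+1} = s_{k-1} − q_k·s_k, t_{k+1} = t_{k-1} − q_k·t_k, so r_k = a·s_k + b·t_k at every step:
  q = 2: r = 23, s = 1 − 2·0 = 1, t = 0 − 2·1 = -2  (check: 219·1 + 98·(-2) = 23)
  q = 4: r = 6, s = 0 − 4·1 = -4, t = 1 − 4·(-2) = 9  (check: 219·(-4) + 98·9 = 6)
  q = 3: r = 5, s = 1 − 3·(-4) = 13, t = -2 − 3·9 = -29  (check: 219·13 + 98·(-29) = 5)
  q = 1: r = 1, s = -4 − 1·13 = -17, t = 9 − 1·(-29) = 38  (check: 219·(-17) + 98·38 = 1)
The row with r = 1 (the gcd) gives the Bezout coefficients s = -17, t = 38.
Result: 219 · (-17) + 98 · (38) = 1.

gcd(219, 98) = 1; s = -17, t = 38 (check: 219·(-17) + 98·38 = 1).


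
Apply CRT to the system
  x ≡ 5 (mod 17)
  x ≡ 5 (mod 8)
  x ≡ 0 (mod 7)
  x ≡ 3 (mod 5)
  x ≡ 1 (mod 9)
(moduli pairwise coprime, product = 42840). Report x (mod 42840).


Product of moduli M = 17 · 8 · 7 · 5 · 9 = 42840.
Merge one congruence at a time:
  Start: x ≡ 5 (mod 17).
  Combine with x ≡ 5 (mod 8); new modulus lcm = 136.
    Write x = 5 + 17·t and substitute into x ≡ 5 (mod 8): 17·t ≡ 5 − 5 = 0 (mod 8).
    Reduce coefficients mod 8: 1·t ≡ 0 (mod 8).
    So t ≡ 0 (mod 8).
    Then x = 5 + 17·0 = 5, valid modulo lcm(17, 8) = 136: x ≡ 5 (mod 136).
  Combine with x ≡ 0 (mod 7); new modulus lcm = 952.
    Write x = 5 + 136·t and substitute into x ≡ 0 (mod 7): 136·t ≡ 0 − 5 = -5 (mod 7).
    Reduce coefficients mod 7: 3·t ≡ 2 (mod 7).
    The inverse of 3 mod 7 is 5 (since 3·5 = 15 = 2·7 + 1), so t ≡ 5·2 = 10 ≡ 3 (mod 7).
    Then x = 5 + 136·3 = 413, valid modulo lcm(136, 7) = 952: x ≡ 413 (mod 952).
  Combine with x ≡ 3 (mod 5); new modulus lcm = 4760.
    Write x = 413 + 952·t and substitute into x ≡ 3 (mod 5): 952·t ≡ 3 − 413 = -410 (mod 5).
    Reduce coefficients mod 5: 2·t ≡ 0 (mod 5).
    The inverse of 2 mod 5 is 3 (since 2·3 = 6 = 1·5 + 1), so t ≡ 3·0 = 0 ≡ 0 (mod 5).
    Then x = 413 + 952·0 = 413, valid modulo lcm(952, 5) = 4760: x ≡ 413 (mod 4760).
  Combine with x ≡ 1 (mod 9); new modulus lcm = 42840.
    Write x = 413 + 4760·t and substitute into x ≡ 1 (mod 9): 4760·t ≡ 1 − 413 = -412 (mod 9).
    Reduce coefficients mod 9: 8·t ≡ 2 (mod 9).
    The inverse of 8 mod 9 is 8 (since 8·8 = 64 = 7·9 + 1), so t ≡ 8·2 = 16 ≡ 7 (mod 9).
    Then x = 413 + 4760·7 = 33733, valid modulo lcm(4760, 9) = 42840: x ≡ 33733 (mod 42840).
Verify against each original: 33733 mod 17 = 5, 33733 mod 8 = 5, 33733 mod 7 = 0, 33733 mod 5 = 3, 33733 mod 9 = 1.

x ≡ 33733 (mod 42840).


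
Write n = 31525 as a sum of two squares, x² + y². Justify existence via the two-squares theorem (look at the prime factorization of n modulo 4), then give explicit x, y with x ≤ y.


Step 1: Factor n = 31525 = 5^2 · 13 · 97.
Step 2: Check the mod-4 condition on each prime factor: 5 ≡ 1 (mod 4), exponent 2; 13 ≡ 1 (mod 4), exponent 1; 97 ≡ 1 (mod 4), exponent 1.
All primes ≡ 3 (mod 4) appear to even exponent (or don't appear), so by the two-squares theorem n IS expressible as a sum of two squares.
Step 3: Build a representation. Group n = k² · m with k = 5 and m = 13 · 97 = 1261 (a product of primes ≡ 1 (mod 4)); a representation of m scales to one of n via (k·x)² + (k·y)² = k²(x² + y²). Each prime p ≡ 1 (mod 4) is itself a sum of two squares; find a² by testing p − a² for a perfect square:
  13: 13 − 1² = 12, 13 − 2² = 9 = 3² ⇒ 13 = 2² + 3².
  97: 97 − 1² = 96, 97 − 2² = 93, 97 − 3² = 88, 97 − 4² = 81 = 9² ⇒ 97 = 4² + 9².
  Combine using the Brahmagupta–Fibonacci identity (a² + b²)(c² + d²) = (ac − bd)² + (ad + bc)² = (ac + bd)² + (ad − bc)²:
  13 · 97 = 1261: from (2² + 3²)(4² + 9²), take (2·4 − 3·9, 2·9 + 3·4) = (8 − 27, 18 + 12) = (-19, 30); dropping signs (only squares matter) gives (19, 30); check 19² + 30² = 361 + 900 = 1261 ✓.
  Scale by k = 5: (5·19, 5·30) = (95, 150).
Step 4: Order so x ≤ y and verify: 95² + 150² = 9025 + 22500 = 31525 = n. ✓

n = 31525 = 95² + 150² (one valid representation with x ≤ y).


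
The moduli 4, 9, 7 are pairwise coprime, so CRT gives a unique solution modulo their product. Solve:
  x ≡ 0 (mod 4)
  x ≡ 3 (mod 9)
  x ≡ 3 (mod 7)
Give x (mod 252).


Moduli 4, 9, 7 are pairwise coprime; by CRT there is a unique solution modulo M = 4 · 9 · 7 = 252.
Solve pairwise, accumulating the modulus:
  Start with x ≡ 0 (mod 4).
  Combine with x ≡ 3 (mod 9): since gcd(4, 9) = 1, we get a unique residue mod 36.
    Write x = 0 + 4·t and substitute into x ≡ 3 (mod 9): 4·t ≡ 3 − 0 = 3 (mod 9).
    The inverse of 4 mod 9 is 7 (since 4·7 = 28 = 3·9 + 1), so t ≡ 7·3 = 21 ≡ 3 (mod 9).
    Then x = 0 + 4·3 = 12, valid modulo lcm(4, 9) = 36: x ≡ 12 (mod 36).
  Combine with x ≡ 3 (mod 7): since gcd(36, 7) = 1, we get a unique residue mod 252.
    Write x = 12 + 36·t and substitute into x ≡ 3 (mod 7): 36·t ≡ 3 − 12 = -9 (mod 7).
    Reduce coefficients mod 7: 1·t ≡ 5 (mod 7).
    So t ≡ 5 (mod 7).
    Then x = 12 + 36·5 = 192, valid modulo lcm(36, 7) = 252: x ≡ 192 (mod 252).
Verify: 192 mod 4 = 0 ✓, 192 mod 9 = 3 ✓, 192 mod 7 = 3 ✓.

x ≡ 192 (mod 252).


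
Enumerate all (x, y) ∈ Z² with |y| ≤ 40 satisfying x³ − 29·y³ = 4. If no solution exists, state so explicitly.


The equation is x³ - 29y³ = 4. For fixed y, x³ = 29·y³ + 4, so a solution requires the RHS to be a perfect cube.
Strategy: iterate y from -40 to 40, compute RHS = 29·y³ + 4, and check whether it is a (positive or negative) perfect cube.
Check small values of y:
  y = 0: RHS = 4 is not a perfect cube.
  y = 1: RHS = 33 is not a perfect cube.
  y = -1: RHS = -25 is not a perfect cube.
  y = 2: RHS = 236 is not a perfect cube.
  y = -2: RHS = -228 is not a perfect cube.
  y = 3: RHS = 787 is not a perfect cube.
  y = -3: RHS = -779 is not a perfect cube.
Continuing the search up to |y| = 40 finds no solutions either.
No (x, y) in the scanned range satisfies the equation.

No integer solutions with |y| ≤ 40.


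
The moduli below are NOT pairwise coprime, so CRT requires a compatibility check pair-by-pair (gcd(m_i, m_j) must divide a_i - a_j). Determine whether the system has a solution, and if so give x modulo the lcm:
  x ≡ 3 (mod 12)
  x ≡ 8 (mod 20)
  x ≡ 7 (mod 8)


Moduli 12, 20, 8 are not pairwise coprime, so CRT works modulo lcm(m_i) when all pairwise compatibility conditions hold.
Pairwise compatibility: gcd(m_i, m_j) must divide a_i - a_j for every pair.
Merge one congruence at a time:
  Start: x ≡ 3 (mod 12).
  Combine with x ≡ 8 (mod 20): gcd(12, 20) = 4, and 8 - 3 = 5 is NOT divisible by 4.
    ⇒ system is inconsistent (no integer solution).

No solution (the system is inconsistent).


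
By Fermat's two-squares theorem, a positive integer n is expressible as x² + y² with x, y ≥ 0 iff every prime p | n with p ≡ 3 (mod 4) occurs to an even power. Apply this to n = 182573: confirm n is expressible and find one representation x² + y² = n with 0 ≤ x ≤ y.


Step 1: Factor n = 182573 = 41 · 61 · 73.
Step 2: Check the mod-4 condition on each prime factor: 41 ≡ 1 (mod 4), exponent 1; 61 ≡ 1 (mod 4), exponent 1; 73 ≡ 1 (mod 4), exponent 1.
All primes ≡ 3 (mod 4) appear to even exponent (or don't appear), so by the two-squares theorem n IS expressible as a sum of two squares.
Step 3: Build a representation. Here n = 41 · 61 · 73 is a product of primes ≡ 1 (mod 4). Each prime p ≡ 1 (mod 4) is itself a sum of two squares; find a² by testing p − a² for a perfect square:
  41: 41 − 1² = 40, 41 − 2² = 37, 41 − 3² = 32, 41 − 4² = 25 = 5² ⇒ 41 = 4² + 5².
  61: 61 − 1² = 60, 61 − 2² = 57, 61 − 3² = 52, 61 − 4² = 45, 61 − 5² = 36 = 6² ⇒ 61 = 5² + 6².
  73: 73 − 1² = 72, 73 − 2² = 69, 73 − 3² = 64 = 8² ⇒ 73 = 3² + 8².
  Combine using the Brahmagupta–Fibonacci identity (a² + b²)(c² + d²) = (ac − bd)² + (ad + bc)² = (ac + bd)² + (ad − bc)²:
  41 · 61 = 2501: from (4² + 5²)(5² + 6²), take (4·5 − 5·6, 4·6 + 5·5) = (20 − 30, 24 + 25) = (-10, 49); dropping signs (only squares matter) gives (10, 49); check 10² + 49² = 100 + 2401 = 2501 ✓.
  2501 · 73 = 182573: from (10² + 49²)(3² + 8²), take (10·3 − 49·8, 10·8 + 49·3) = (30 − 392, 80 + 147) = (-362, 227); dropping signs (only squares matter) gives (362, 227); check 362² + 227² = 131044 + 51529 = 182573 ✓.
Step 4: Order so x ≤ y and verify: 227² + 362² = 51529 + 131044 = 182573 = n. ✓

n = 182573 = 227² + 362² (one valid representation with x ≤ y).


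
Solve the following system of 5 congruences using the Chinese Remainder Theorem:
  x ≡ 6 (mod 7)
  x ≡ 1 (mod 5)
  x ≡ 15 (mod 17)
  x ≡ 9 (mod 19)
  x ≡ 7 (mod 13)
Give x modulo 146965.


Product of moduli M = 7 · 5 · 17 · 19 · 13 = 146965.
Merge one congruence at a time:
  Start: x ≡ 6 (mod 7).
  Combine with x ≡ 1 (mod 5); new modulus lcm = 35.
    Write x = 6 + 7·t and substitute into x ≡ 1 (mod 5): 7·t ≡ 1 − 6 = -5 (mod 5).
    Reduce coefficients mod 5: 2·t ≡ 0 (mod 5).
    The inverse of 2 mod 5 is 3 (since 2·3 = 6 = 1·5 + 1), so t ≡ 3·0 = 0 ≡ 0 (mod 5).
    Then x = 6 + 7·0 = 6, valid modulo lcm(7, 5) = 35: x ≡ 6 (mod 35).
  Combine with x ≡ 15 (mod 17); new modulus lcm = 595.
    Write x = 6 + 35·t and substitute into x ≡ 15 (mod 17): 35·t ≡ 15 − 6 = 9 (mod 17).
    Reduce coefficients mod 17: 1·t ≡ 9 (mod 17).
    So t ≡ 9 (mod 17).
    Then x = 6 + 35·9 = 321, valid modulo lcm(35, 17) = 595: x ≡ 321 (mod 595).
  Combine with x ≡ 9 (mod 19); new modulus lcm = 11305.
    Write x = 321 + 595·t and substitute into x ≡ 9 (mod 19): 595·t ≡ 9 − 321 = -312 (mod 19).
    Reduce coefficients mod 19: 6·t ≡ 11 (mod 19).
    The inverse of 6 mod 19 is 16 (since 6·16 = 96 = 5·19 + 1), so t ≡ 16·11 = 176 ≡ 5 (mod 19).
    Then x = 321 + 595·5 = 3296, valid modulo lcm(595, 19) = 11305: x ≡ 3296 (mod 11305).
  Combine with x ≡ 7 (mod 13); new modulus lcm = 146965.
    Write x = 3296 + 11305·t and substitute into x ≡ 7 (mod 13): 11305·t ≡ 7 − 3296 = -3289 (mod 13).
    Reduce coefficients mod 13: 8·t ≡ 0 (mod 13).
    The inverse of 8 mod 13 is 5 (since 8·5 = 40 = 3·13 + 1), so t ≡ 5·0 = 0 ≡ 0 (mod 13).
    Then x = 3296 + 11305·0 = 3296, valid modulo lcm(11305, 13) = 146965: x ≡ 3296 (mod 146965).
Verify against each original: 3296 mod 7 = 6, 3296 mod 5 = 1, 3296 mod 17 = 15, 3296 mod 19 = 9, 3296 mod 13 = 7.

x ≡ 3296 (mod 146965).


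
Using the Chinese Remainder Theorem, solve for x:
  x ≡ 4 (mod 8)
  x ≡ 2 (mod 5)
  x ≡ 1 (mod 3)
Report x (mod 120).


Moduli 8, 5, 3 are pairwise coprime; by CRT there is a unique solution modulo M = 8 · 5 · 3 = 120.
Solve pairwise, accumulating the modulus:
  Start with x ≡ 4 (mod 8).
  Combine with x ≡ 2 (mod 5): since gcd(8, 5) = 1, we get a unique residue mod 40.
    Write x = 4 + 8·t and substitute into x ≡ 2 (mod 5): 8·t ≡ 2 − 4 = -2 (mod 5).
    Reduce coefficients mod 5: 3·t ≡ 3 (mod 5).
    The inverse of 3 mod 5 is 2 (since 3·2 = 6 = 1·5 + 1), so t ≡ 2·3 = 6 ≡ 1 (mod 5).
    Then x = 4 + 8·1 = 12, valid modulo lcm(8, 5) = 40: x ≡ 12 (mod 40).
  Combine with x ≡ 1 (mod 3): since gcd(40, 3) = 1, we get a unique residue mod 120.
    Write x = 12 + 40·t and substitute into x ≡ 1 (mod 3): 40·t ≡ 1 − 12 = -11 (mod 3).
    Reduce coefficients mod 3: 1·t ≡ 1 (mod 3).
    So t ≡ 1 (mod 3).
    Then x = 12 + 40·1 = 52, valid modulo lcm(40, 3) = 120: x ≡ 52 (mod 120).
Verify: 52 mod 8 = 4 ✓, 52 mod 5 = 2 ✓, 52 mod 3 = 1 ✓.

x ≡ 52 (mod 120).


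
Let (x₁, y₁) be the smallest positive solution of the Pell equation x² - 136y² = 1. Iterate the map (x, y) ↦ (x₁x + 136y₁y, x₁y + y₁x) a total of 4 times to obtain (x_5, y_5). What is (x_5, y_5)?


Step 1: Find the fundamental solution (x₁, y₁) of x² - 136y² = 1.
  Expand √136 as a continued fraction. a₀ = ⌊√136⌋ = 11; iterate m_{k+1} = d_k·a_k − m_k, d_{k+1} = (136 − m_{k+1}²)/d_k, a_{k+1} = ⌊(a₀ + m_{k+1})/d_{k+1}⌋ (starting m₀ = 0, d₀ = 1), with convergents p_k = a_k·p_{k-1} + p_{k-2}, q_k = a_k·q_{k-1} + q_{k-2} (p₋₁ = 1, q₋₁ = 0):
  k = 0: a₀ = 11; p₀/q₀ = 11/1; p₀² − 136·q₀² = 121 − 136 = -15.
  k = 1: m = 11, d = 15, a = ⌊(11 + 11)/15⌋ = 1; p/q = (1·11 + 1)/(1·1 + 0) = 12/1; p² − 136·q² = 144 − 136 = 8.
  k = 2: m = 4, d = 8, a = ⌊(11 + 4)/8⌋ = 1; p/q = (1·12 + 11)/(1·1 + 1) = 23/2; p² − 136·q² = 529 − 544 = -15.
  k = 3: m = 4, d = 15, a = ⌊(11 + 4)/15⌋ = 1; p/q = (1·23 + 12)/(1·2 + 1) = 35/3; p² − 136·q² = 1225 − 1224 = 1.
  The first convergent with p² − 136·q² = 1 gives the fundamental solution (x₁, y₁) = (35, 3).
Step 2: Apply the recurrence (x_{n+1}, y_{n+1}) = (x₁x_n + 136y₁y_n, x₁y_n + y₁x_n) repeatedly.
  From (x_1, y_1) = (35, 3): x_2 = 35·35 + 136·3·3 = 2449; y_2 = 35·3 + 3·35 = 210.
  From (x_2, y_2) = (2449, 210): x_3 = 35·2449 + 136·3·210 = 171395; y_3 = 35·210 + 3·2449 = 14697.
  From (x_3, y_3) = (171395, 14697): x_4 = 35·171395 + 136·3·14697 = 11995201; y_4 = 35·14697 + 3·171395 = 1028580.
  From (x_4, y_4) = (11995201, 1028580): x_5 = 35·11995201 + 136·3·1028580 = 839492675; y_5 = 35·1028580 + 3·11995201 = 71985903.
Step 3: Verify x_5² - 136·y_5² = 704747951378655625 - 704747951378655624 = 1 (should be 1). ✓

(x_1, y_1) = (35, 3); (x_5, y_5) = (839492675, 71985903).


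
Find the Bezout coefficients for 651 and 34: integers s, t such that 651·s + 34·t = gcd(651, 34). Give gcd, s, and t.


Euclidean algorithm on (651, 34) — divide until remainder is 0:
  651 = 19 · 34 + 5
  34 = 6 · 5 + 4
  5 = 1 · 4 + 1
  4 = 4 · 1 + 0
gcd(651, 34) = 1.
Track Bezout coefficients alongside the remainders: start with r₀ = 651 = a·1 + b·0 (s = 1, t = 0) and r₁ = 34 = a·0 + b·1 (s = 0, t = 1); each new remainder r_{k+1} = r_{k-1} − q_k·r_k inherits s_{k+1} = s_{k-1} − q_k·s_k, t_{k+1} = t_{k-1} − q_k·t_k, so r_k = a·s_k + b·t_k at every step:
  q = 19: r = 5, s = 1 − 19·0 = 1, t = 0 − 19·1 = -19  (check: 651·1 + 34·(-19) = 5)
  q = 6: r = 4, s = 0 − 6·1 = -6, t = 1 − 6·(-19) = 115  (check: 651·(-6) + 34·115 = 4)
  q = 1: r = 1, s = 1 − 1·(-6) = 7, t = -19 − 1·115 = -134  (check: 651·7 + 34·(-134) = 1)
The row with r = 1 (the gcd) gives the Bezout coefficients s = 7, t = -134.
Result: 651 · (7) + 34 · (-134) = 1.

gcd(651, 34) = 1; s = 7, t = -134 (check: 651·7 + 34·(-134) = 1).


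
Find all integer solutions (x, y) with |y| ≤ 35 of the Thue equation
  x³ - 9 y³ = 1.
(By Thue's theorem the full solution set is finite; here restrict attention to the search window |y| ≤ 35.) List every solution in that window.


The equation is x³ - 9y³ = 1. For fixed y, x³ = 9·y³ + 1, so a solution requires the RHS to be a perfect cube.
Strategy: iterate y from -35 to 35, compute RHS = 9·y³ + 1, and check whether it is a (positive or negative) perfect cube.
Check small values of y:
  y = 0: RHS = 1 = (1)³ ⇒ x = 1 works.
  y = 1: RHS = 10 is not a perfect cube.
  y = -1: RHS = -8 = (-2)³ ⇒ x = -2 works.
  y = 2: RHS = 73 is not a perfect cube.
  y = -2: RHS = -71 is not a perfect cube.
  y = 3: RHS = 244 is not a perfect cube.
  y = -3: RHS = -242 is not a perfect cube.
Continuing the search up to |y| = 35 finds no further solutions beyond those listed.
Collected solutions: (1, 0), (-2, -1).

Solutions (with |y| ≤ 35): (1, 0), (-2, -1).


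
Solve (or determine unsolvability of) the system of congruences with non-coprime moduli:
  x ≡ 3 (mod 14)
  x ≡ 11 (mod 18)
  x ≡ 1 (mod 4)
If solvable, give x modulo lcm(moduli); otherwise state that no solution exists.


Moduli 14, 18, 4 are not pairwise coprime, so CRT works modulo lcm(m_i) when all pairwise compatibility conditions hold.
Pairwise compatibility: gcd(m_i, m_j) must divide a_i - a_j for every pair.
Merge one congruence at a time:
  Start: x ≡ 3 (mod 14).
  Combine with x ≡ 11 (mod 18): gcd(14, 18) = 2; 11 - 3 = 8, which IS divisible by 2, so compatible.
    Write x = 3 + 14·t and substitute into x ≡ 11 (mod 18): 14·t ≡ 11 − 3 = 8 (mod 18).
    Divide the congruence (and modulus) by g = 2: 7·t ≡ 4 (mod 9).
    The inverse of 7 mod 9 is 4 (since 7·4 = 28 = 3·9 + 1), so t ≡ 4·4 = 16 ≡ 7 (mod 9).
    Then x = 3 + 14·7 = 101, valid modulo lcm(14, 18) = 126: x ≡ 101 (mod 126).
  Combine with x ≡ 1 (mod 4): gcd(126, 4) = 2; 1 - 101 = -100, which IS divisible by 2, so compatible.
    Write x = 101 + 126·t and substitute into x ≡ 1 (mod 4): 126·t ≡ 1 − 101 = -100 (mod 4).
    Divide the congruence (and modulus) by g = 2: 63·t ≡ -50 (mod 2).
    Reduce coefficients mod 2: 1·t ≡ 0 (mod 2).
    So t ≡ 0 (mod 2).
    Then x = 101 + 126·0 = 101, valid modulo lcm(126, 4) = 252: x ≡ 101 (mod 252).
Verify: 101 mod 14 = 3, 101 mod 18 = 11, 101 mod 4 = 1.

x ≡ 101 (mod 252).


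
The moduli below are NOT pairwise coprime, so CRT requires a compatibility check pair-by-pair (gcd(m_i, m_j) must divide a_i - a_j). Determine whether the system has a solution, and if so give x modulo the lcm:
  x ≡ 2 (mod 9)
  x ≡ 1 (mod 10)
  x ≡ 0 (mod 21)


Moduli 9, 10, 21 are not pairwise coprime, so CRT works modulo lcm(m_i) when all pairwise compatibility conditions hold.
Pairwise compatibility: gcd(m_i, m_j) must divide a_i - a_j for every pair.
Merge one congruence at a time:
  Start: x ≡ 2 (mod 9).
  Combine with x ≡ 1 (mod 10): gcd(9, 10) = 1; 1 - 2 = -1, which IS divisible by 1, so compatible.
    Write x = 2 + 9·t and substitute into x ≡ 1 (mod 10): 9·t ≡ 1 − 2 = -1 (mod 10).
    Reduce coefficients mod 10: 9·t ≡ 9 (mod 10).
    The inverse of 9 mod 10 is 9 (since 9·9 = 81 = 8·10 + 1), so t ≡ 9·9 = 81 ≡ 1 (mod 10).
    Then x = 2 + 9·1 = 11, valid modulo lcm(9, 10) = 90: x ≡ 11 (mod 90).
  Combine with x ≡ 0 (mod 21): gcd(90, 21) = 3, and 0 - 11 = -11 is NOT divisible by 3.
    ⇒ system is inconsistent (no integer solution).

No solution (the system is inconsistent).


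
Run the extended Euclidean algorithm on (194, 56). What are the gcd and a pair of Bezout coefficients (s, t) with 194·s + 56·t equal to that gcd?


Euclidean algorithm on (194, 56) — divide until remainder is 0:
  194 = 3 · 56 + 26
  56 = 2 · 26 + 4
  26 = 6 · 4 + 2
  4 = 2 · 2 + 0
gcd(194, 56) = 2.
Track Bezout coefficients alongside the remainders: start with r₀ = 194 = a·1 + b·0 (s = 1, t = 0) and r₁ = 56 = a·0 + b·1 (s = 0, t = 1); each new remainder r_{k+1} = r_{k-1} − q_k·r_k inherits s_{k+1} = s_{k-1} − q_k·s_k, t_{k+1} = t_{k-1} − q_k·t_k, so r_k = a·s_k + b·t_k at every step:
  q = 3: r = 26, s = 1 − 3·0 = 1, t = 0 − 3·1 = -3  (check: 194·1 + 56·(-3) = 26)
  q = 2: r = 4, s = 0 − 2·1 = -2, t = 1 − 2·(-3) = 7  (check: 194·(-2) + 56·7 = 4)
  q = 6: r = 2, s = 1 − 6·(-2) = 13, t = -3 − 6·7 = -45  (check: 194·13 + 56·(-45) = 2)
The row with r = 2 (the gcd) gives the Bezout coefficients s = 13, t = -45.
Result: 194 · (13) + 56 · (-45) = 2.

gcd(194, 56) = 2; s = 13, t = -45 (check: 194·13 + 56·(-45) = 2).


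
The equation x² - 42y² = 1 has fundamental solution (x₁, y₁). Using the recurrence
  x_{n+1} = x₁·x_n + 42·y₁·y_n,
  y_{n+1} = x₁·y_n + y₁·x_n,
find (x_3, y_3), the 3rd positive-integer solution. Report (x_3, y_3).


Step 1: Find the fundamental solution (x₁, y₁) of x² - 42y² = 1.
  Expand √42 as a continued fraction. a₀ = ⌊√42⌋ = 6; iterate m_{k+1} = d_k·a_k − m_k, d_{k+1} = (42 − m_{k+1}²)/d_k, a_{k+1} = ⌊(a₀ + m_{k+1})/d_{k+1}⌋ (starting m₀ = 0, d₀ = 1), with convergents p_k = a_k·p_{k-1} + p_{k-2}, q_k = a_k·q_{k-1} + q_{k-2} (p₋₁ = 1, q₋₁ = 0):
  k = 0: a₀ = 6; p₀/q₀ = 6/1; p₀² − 42·q₀² = 36 − 42 = -6.
  k = 1: m = 6, d = 6, a = ⌊(6 + 6)/6⌋ = 2; p/q = (2·6 + 1)/(2·1 + 0) = 13/2; p² − 42·q² = 169 − 168 = 1.
  The first convergent with p² − 42·q² = 1 gives the fundamental solution (x₁, y₁) = (13, 2).
Step 2: Apply the recurrence (x_{n+1}, y_{n+1}) = (x₁x_n + 42y₁y_n, x₁y_n + y₁x_n) repeatedly.
  From (x_1, y_1) = (13, 2): x_2 = 13·13 + 42·2·2 = 337; y_2 = 13·2 + 2·13 = 52.
  From (x_2, y_2) = (337, 52): x_3 = 13·337 + 42·2·52 = 8749; y_3 = 13·52 + 2·337 = 1350.
Step 3: Verify x_3² - 42·y_3² = 76545001 - 76545000 = 1 (should be 1). ✓

(x_1, y_1) = (13, 2); (x_3, y_3) = (8749, 1350).


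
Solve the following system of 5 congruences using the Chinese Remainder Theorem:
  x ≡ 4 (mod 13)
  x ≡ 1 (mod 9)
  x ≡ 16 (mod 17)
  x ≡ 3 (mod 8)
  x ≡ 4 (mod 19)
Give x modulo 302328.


Product of moduli M = 13 · 9 · 17 · 8 · 19 = 302328.
Merge one congruence at a time:
  Start: x ≡ 4 (mod 13).
  Combine with x ≡ 1 (mod 9); new modulus lcm = 117.
    Write x = 4 + 13·t and substitute into x ≡ 1 (mod 9): 13·t ≡ 1 − 4 = -3 (mod 9).
    Reduce coefficients mod 9: 4·t ≡ 6 (mod 9).
    The inverse of 4 mod 9 is 7 (since 4·7 = 28 = 3·9 + 1), so t ≡ 7·6 = 42 ≡ 6 (mod 9).
    Then x = 4 + 13·6 = 82, valid modulo lcm(13, 9) = 117: x ≡ 82 (mod 117).
  Combine with x ≡ 16 (mod 17); new modulus lcm = 1989.
    Write x = 82 + 117·t and substitute into x ≡ 16 (mod 17): 117·t ≡ 16 − 82 = -66 (mod 17).
    Reduce coefficients mod 17: 15·t ≡ 2 (mod 17).
    The inverse of 15 mod 17 is 8 (since 15·8 = 120 = 7·17 + 1), so t ≡ 8·2 = 16 ≡ 16 (mod 17).
    Then x = 82 + 117·16 = 1954, valid modulo lcm(117, 17) = 1989: x ≡ 1954 (mod 1989).
  Combine with x ≡ 3 (mod 8); new modulus lcm = 15912.
    Write x = 1954 + 1989·t and substitute into x ≡ 3 (mod 8): 1989·t ≡ 3 − 1954 = -1951 (mod 8).
    Reduce coefficients mod 8: 5·t ≡ 1 (mod 8).
    The inverse of 5 mod 8 is 5 (since 5·5 = 25 = 3·8 + 1), so t ≡ 5·1 = 5 ≡ 5 (mod 8).
    Then x = 1954 + 1989·5 = 11899, valid modulo lcm(1989, 8) = 15912: x ≡ 11899 (mod 15912).
  Combine with x ≡ 4 (mod 19); new modulus lcm = 302328.
    Write x = 11899 + 15912·t and substitute into x ≡ 4 (mod 19): 15912·t ≡ 4 − 11899 = -11895 (mod 19).
    Reduce coefficients mod 19: 9·t ≡ 18 (mod 19).
    The inverse of 9 mod 19 is 17 (since 9·17 = 153 = 8·19 + 1), so t ≡ 17·18 = 306 ≡ 2 (mod 19).
    Then x = 11899 + 15912·2 = 43723, valid modulo lcm(15912, 19) = 302328: x ≡ 43723 (mod 302328).
Verify against each original: 43723 mod 13 = 4, 43723 mod 9 = 1, 43723 mod 17 = 16, 43723 mod 8 = 3, 43723 mod 19 = 4.

x ≡ 43723 (mod 302328).


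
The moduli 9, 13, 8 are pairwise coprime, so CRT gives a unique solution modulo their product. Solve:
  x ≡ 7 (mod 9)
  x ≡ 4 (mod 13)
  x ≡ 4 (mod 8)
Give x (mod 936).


Moduli 9, 13, 8 are pairwise coprime; by CRT there is a unique solution modulo M = 9 · 13 · 8 = 936.
Solve pairwise, accumulating the modulus:
  Start with x ≡ 7 (mod 9).
  Combine with x ≡ 4 (mod 13): since gcd(9, 13) = 1, we get a unique residue mod 117.
    Write x = 7 + 9·t and substitute into x ≡ 4 (mod 13): 9·t ≡ 4 − 7 = -3 (mod 13).
    Reduce coefficients mod 13: 9·t ≡ 10 (mod 13).
    The inverse of 9 mod 13 is 3 (since 9·3 = 27 = 2·13 + 1), so t ≡ 3·10 = 30 ≡ 4 (mod 13).
    Then x = 7 + 9·4 = 43, valid modulo lcm(9, 13) = 117: x ≡ 43 (mod 117).
  Combine with x ≡ 4 (mod 8): since gcd(117, 8) = 1, we get a unique residue mod 936.
    Write x = 43 + 117·t and substitute into x ≡ 4 (mod 8): 117·t ≡ 4 − 43 = -39 (mod 8).
    Reduce coefficients mod 8: 5·t ≡ 1 (mod 8).
    The inverse of 5 mod 8 is 5 (since 5·5 = 25 = 3·8 + 1), so t ≡ 5·1 = 5 ≡ 5 (mod 8).
    Then x = 43 + 117·5 = 628, valid modulo lcm(117, 8) = 936: x ≡ 628 (mod 936).
Verify: 628 mod 9 = 7 ✓, 628 mod 13 = 4 ✓, 628 mod 8 = 4 ✓.

x ≡ 628 (mod 936).


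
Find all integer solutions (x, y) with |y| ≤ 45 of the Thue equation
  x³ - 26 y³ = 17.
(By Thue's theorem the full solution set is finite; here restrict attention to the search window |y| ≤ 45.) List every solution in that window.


The equation is x³ - 26y³ = 17. For fixed y, x³ = 26·y³ + 17, so a solution requires the RHS to be a perfect cube.
Strategy: iterate y from -45 to 45, compute RHS = 26·y³ + 17, and check whether it is a (positive or negative) perfect cube.
Check small values of y:
  y = 0: RHS = 17 is not a perfect cube.
  y = 1: RHS = 43 is not a perfect cube.
  y = -1: RHS = -9 is not a perfect cube.
  y = 2: RHS = 225 is not a perfect cube.
  y = -2: RHS = -191 is not a perfect cube.
  y = 3: RHS = 719 is not a perfect cube.
  y = -3: RHS = -685 is not a perfect cube.
Continuing the search up to |y| = 45 finds no solutions either.
No (x, y) in the scanned range satisfies the equation.

No integer solutions with |y| ≤ 45.


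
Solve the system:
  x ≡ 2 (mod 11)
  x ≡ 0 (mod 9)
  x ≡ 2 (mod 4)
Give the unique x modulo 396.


Moduli 11, 9, 4 are pairwise coprime; by CRT there is a unique solution modulo M = 11 · 9 · 4 = 396.
Solve pairwise, accumulating the modulus:
  Start with x ≡ 2 (mod 11).
  Combine with x ≡ 0 (mod 9): since gcd(11, 9) = 1, we get a unique residue mod 99.
    Write x = 2 + 11·t and substitute into x ≡ 0 (mod 9): 11·t ≡ 0 − 2 = -2 (mod 9).
    Reduce coefficients mod 9: 2·t ≡ 7 (mod 9).
    The inverse of 2 mod 9 is 5 (since 2·5 = 10 = 1·9 + 1), so t ≡ 5·7 = 35 ≡ 8 (mod 9).
    Then x = 2 + 11·8 = 90, valid modulo lcm(11, 9) = 99: x ≡ 90 (mod 99).
  Combine with x ≡ 2 (mod 4): since gcd(99, 4) = 1, we get a unique residue mod 396.
    Write x = 90 + 99·t and substitute into x ≡ 2 (mod 4): 99·t ≡ 2 − 90 = -88 (mod 4).
    Reduce coefficients mod 4: 3·t ≡ 0 (mod 4).
    The inverse of 3 mod 4 is 3 (since 3·3 = 9 = 2·4 + 1), so t ≡ 3·0 = 0 ≡ 0 (mod 4).
    Then x = 90 + 99·0 = 90, valid modulo lcm(99, 4) = 396: x ≡ 90 (mod 396).
Verify: 90 mod 11 = 2 ✓, 90 mod 9 = 0 ✓, 90 mod 4 = 2 ✓.

x ≡ 90 (mod 396).


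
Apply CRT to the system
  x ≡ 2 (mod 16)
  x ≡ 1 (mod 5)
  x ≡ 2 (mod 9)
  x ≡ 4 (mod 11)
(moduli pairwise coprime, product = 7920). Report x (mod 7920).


Product of moduli M = 16 · 5 · 9 · 11 = 7920.
Merge one congruence at a time:
  Start: x ≡ 2 (mod 16).
  Combine with x ≡ 1 (mod 5); new modulus lcm = 80.
    Write x = 2 + 16·t and substitute into x ≡ 1 (mod 5): 16·t ≡ 1 − 2 = -1 (mod 5).
    Reduce coefficients mod 5: 1·t ≡ 4 (mod 5).
    So t ≡ 4 (mod 5).
    Then x = 2 + 16·4 = 66, valid modulo lcm(16, 5) = 80: x ≡ 66 (mod 80).
  Combine with x ≡ 2 (mod 9); new modulus lcm = 720.
    Write x = 66 + 80·t and substitute into x ≡ 2 (mod 9): 80·t ≡ 2 − 66 = -64 (mod 9).
    Reduce coefficients mod 9: 8·t ≡ 8 (mod 9).
    The inverse of 8 mod 9 is 8 (since 8·8 = 64 = 7·9 + 1), so t ≡ 8·8 = 64 ≡ 1 (mod 9).
    Then x = 66 + 80·1 = 146, valid modulo lcm(80, 9) = 720: x ≡ 146 (mod 720).
  Combine with x ≡ 4 (mod 11); new modulus lcm = 7920.
    Write x = 146 + 720·t and substitute into x ≡ 4 (mod 11): 720·t ≡ 4 − 146 = -142 (mod 11).
    Reduce coefficients mod 11: 5·t ≡ 1 (mod 11).
    The inverse of 5 mod 11 is 9 (since 5·9 = 45 = 4·11 + 1), so t ≡ 9·1 = 9 ≡ 9 (mod 11).
    Then x = 146 + 720·9 = 6626, valid modulo lcm(720, 11) = 7920: x ≡ 6626 (mod 7920).
Verify against each original: 6626 mod 16 = 2, 6626 mod 5 = 1, 6626 mod 9 = 2, 6626 mod 11 = 4.

x ≡ 6626 (mod 7920).


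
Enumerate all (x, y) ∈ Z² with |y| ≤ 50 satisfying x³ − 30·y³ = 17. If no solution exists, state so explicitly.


The equation is x³ - 30y³ = 17. For fixed y, x³ = 30·y³ + 17, so a solution requires the RHS to be a perfect cube.
Strategy: iterate y from -50 to 50, compute RHS = 30·y³ + 17, and check whether it is a (positive or negative) perfect cube.
Check small values of y:
  y = 0: RHS = 17 is not a perfect cube.
  y = 1: RHS = 47 is not a perfect cube.
  y = -1: RHS = -13 is not a perfect cube.
  y = 2: RHS = 257 is not a perfect cube.
  y = -2: RHS = -223 is not a perfect cube.
  y = 3: RHS = 827 is not a perfect cube.
  y = -3: RHS = -793 is not a perfect cube.
Continuing the search up to |y| = 50 finds no solutions either.
No (x, y) in the scanned range satisfies the equation.

No integer solutions with |y| ≤ 50.


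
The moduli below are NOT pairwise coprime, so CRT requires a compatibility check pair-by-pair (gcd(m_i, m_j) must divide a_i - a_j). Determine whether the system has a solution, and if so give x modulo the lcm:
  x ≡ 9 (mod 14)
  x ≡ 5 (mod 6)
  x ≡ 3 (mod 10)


Moduli 14, 6, 10 are not pairwise coprime, so CRT works modulo lcm(m_i) when all pairwise compatibility conditions hold.
Pairwise compatibility: gcd(m_i, m_j) must divide a_i - a_j for every pair.
Merge one congruence at a time:
  Start: x ≡ 9 (mod 14).
  Combine with x ≡ 5 (mod 6): gcd(14, 6) = 2; 5 - 9 = -4, which IS divisible by 2, so compatible.
    Write x = 9 + 14·t and substitute into x ≡ 5 (mod 6): 14·t ≡ 5 − 9 = -4 (mod 6).
    Divide the congruence (and modulus) by g = 2: 7·t ≡ -2 (mod 3).
    Reduce coefficients mod 3: 1·t ≡ 1 (mod 3).
    So t ≡ 1 (mod 3).
    Then x = 9 + 14·1 = 23, valid modulo lcm(14, 6) = 42: x ≡ 23 (mod 42).
  Combine with x ≡ 3 (mod 10): gcd(42, 10) = 2; 3 - 23 = -20, which IS divisible by 2, so compatible.
    Write x = 23 + 42·t and substitute into x ≡ 3 (mod 10): 42·t ≡ 3 − 23 = -20 (mod 10).
    Divide the congruence (and modulus) by g = 2: 21·t ≡ -10 (mod 5).
    Reduce coefficients mod 5: 1·t ≡ 0 (mod 5).
    So t ≡ 0 (mod 5).
    Then x = 23 + 42·0 = 23, valid modulo lcm(42, 10) = 210: x ≡ 23 (mod 210).
Verify: 23 mod 14 = 9, 23 mod 6 = 5, 23 mod 10 = 3.

x ≡ 23 (mod 210).


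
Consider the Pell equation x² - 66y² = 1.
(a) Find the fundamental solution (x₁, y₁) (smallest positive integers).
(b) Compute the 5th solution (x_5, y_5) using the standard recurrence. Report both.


Step 1: Find the fundamental solution (x₁, y₁) of x² - 66y² = 1.
  Expand √66 as a continued fraction. a₀ = ⌊√66⌋ = 8; iterate m_{k+1} = d_k·a_k − m_k, d_{k+1} = (66 − m_{k+1}²)/d_k, a_{k+1} = ⌊(a₀ + m_{k+1})/d_{k+1}⌋ (starting m₀ = 0, d₀ = 1), with convergents p_k = a_k·p_{k-1} + p_{k-2}, q_k = a_k·q_{k-1} + q_{k-2} (p₋₁ = 1, q₋₁ = 0):
  k = 0: a₀ = 8; p₀/q₀ = 8/1; p₀² − 66·q₀² = 64 − 66 = -2.
  k = 1: m = 8, d = 2, a = ⌊(8 + 8)/2⌋ = 8; p/q = (8·8 + 1)/(8·1 + 0) = 65/8; p² − 66·q² = 4225 − 4224 = 1.
  The first convergent with p² − 66·q² = 1 gives the fundamental solution (x₁, y₁) = (65, 8).
Step 2: Apply the recurrence (x_{n+1}, y_{n+1}) = (x₁x_n + 66y₁y_n, x₁y_n + y₁x_n) repeatedly.
  From (x_1, y_1) = (65, 8): x_2 = 65·65 + 66·8·8 = 8449; y_2 = 65·8 + 8·65 = 1040.
  From (x_2, y_2) = (8449, 1040): x_3 = 65·8449 + 66·8·1040 = 1098305; y_3 = 65·1040 + 8·8449 = 135192.
  From (x_3, y_3) = (1098305, 135192): x_4 = 65·1098305 + 66·8·135192 = 142771201; y_4 = 65·135192 + 8·1098305 = 17573920.
  From (x_4, y_4) = (142771201, 17573920): x_5 = 65·142771201 + 66·8·17573920 = 18559157825; y_5 = 65·17573920 + 8·142771201 = 2284474408.
Step 3: Verify x_5² - 66·y_5² = 344442339173258730625 - 344442339173258730624 = 1 (should be 1). ✓

(x_1, y_1) = (65, 8); (x_5, y_5) = (18559157825, 2284474408).


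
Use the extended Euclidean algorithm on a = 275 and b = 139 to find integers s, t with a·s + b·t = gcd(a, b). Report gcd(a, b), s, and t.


Euclidean algorithm on (275, 139) — divide until remainder is 0:
  275 = 1 · 139 + 136
  139 = 1 · 136 + 3
  136 = 45 · 3 + 1
  3 = 3 · 1 + 0
gcd(275, 139) = 1.
Track Bezout coefficients alongside the remainders: start with r₀ = 275 = a·1 + b·0 (s = 1, t = 0) and r₁ = 139 = a·0 + b·1 (s = 0, t = 1); each new remainder r_{k+1} = r_{k-1} − q_k·r_k inherits s_{k+1} = s_{k-1} − q_k·s_k, t_{k+1} = t_{k-1} − q_k·t_k, so r_k = a·s_k + b·t_k at every step:
  q = 1: r = 136, s = 1 − 1·0 = 1, t = 0 − 1·1 = -1  (check: 275·1 + 139·(-1) = 136)
  q = 1: r = 3, s = 0 − 1·1 = -1, t = 1 − 1·(-1) = 2  (check: 275·(-1) + 139·2 = 3)
  q = 45: r = 1, s = 1 − 45·(-1) = 46, t = -1 − 45·2 = -91  (check: 275·46 + 139·(-91) = 1)
The row with r = 1 (the gcd) gives the Bezout coefficients s = 46, t = -91.
Result: 275 · (46) + 139 · (-91) = 1.

gcd(275, 139) = 1; s = 46, t = -91 (check: 275·46 + 139·(-91) = 1).


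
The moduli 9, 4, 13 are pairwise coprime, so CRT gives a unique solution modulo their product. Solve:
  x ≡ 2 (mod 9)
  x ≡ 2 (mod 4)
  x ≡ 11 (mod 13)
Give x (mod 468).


Moduli 9, 4, 13 are pairwise coprime; by CRT there is a unique solution modulo M = 9 · 4 · 13 = 468.
Solve pairwise, accumulating the modulus:
  Start with x ≡ 2 (mod 9).
  Combine with x ≡ 2 (mod 4): since gcd(9, 4) = 1, we get a unique residue mod 36.
    Write x = 2 + 9·t and substitute into x ≡ 2 (mod 4): 9·t ≡ 2 − 2 = 0 (mod 4).
    Reduce coefficients mod 4: 1·t ≡ 0 (mod 4).
    So t ≡ 0 (mod 4).
    Then x = 2 + 9·0 = 2, valid modulo lcm(9, 4) = 36: x ≡ 2 (mod 36).
  Combine with x ≡ 11 (mod 13): since gcd(36, 13) = 1, we get a unique residue mod 468.
    Write x = 2 + 36·t and substitute into x ≡ 11 (mod 13): 36·t ≡ 11 − 2 = 9 (mod 13).
    Reduce coefficients mod 13: 10·t ≡ 9 (mod 13).
    The inverse of 10 mod 13 is 4 (since 10·4 = 40 = 3·13 + 1), so t ≡ 4·9 = 36 ≡ 10 (mod 13).
    Then x = 2 + 36·10 = 362, valid modulo lcm(36, 13) = 468: x ≡ 362 (mod 468).
Verify: 362 mod 9 = 2 ✓, 362 mod 4 = 2 ✓, 362 mod 13 = 11 ✓.

x ≡ 362 (mod 468).


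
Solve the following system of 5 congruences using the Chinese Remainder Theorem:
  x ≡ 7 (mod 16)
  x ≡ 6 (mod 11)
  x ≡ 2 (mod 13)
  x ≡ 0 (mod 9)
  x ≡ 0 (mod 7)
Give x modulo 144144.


Product of moduli M = 16 · 11 · 13 · 9 · 7 = 144144.
Merge one congruence at a time:
  Start: x ≡ 7 (mod 16).
  Combine with x ≡ 6 (mod 11); new modulus lcm = 176.
    Write x = 7 + 16·t and substitute into x ≡ 6 (mod 11): 16·t ≡ 6 − 7 = -1 (mod 11).
    Reduce coefficients mod 11: 5·t ≡ 10 (mod 11).
    The inverse of 5 mod 11 is 9 (since 5·9 = 45 = 4·11 + 1), so t ≡ 9·10 = 90 ≡ 2 (mod 11).
    Then x = 7 + 16·2 = 39, valid modulo lcm(16, 11) = 176: x ≡ 39 (mod 176).
  Combine with x ≡ 2 (mod 13); new modulus lcm = 2288.
    Write x = 39 + 176·t and substitute into x ≡ 2 (mod 13): 176·t ≡ 2 − 39 = -37 (mod 13).
    Reduce coefficients mod 13: 7·t ≡ 2 (mod 13).
    The inverse of 7 mod 13 is 2 (since 7·2 = 14 = 1·13 + 1), so t ≡ 2·2 = 4 ≡ 4 (mod 13).
    Then x = 39 + 176·4 = 743, valid modulo lcm(176, 13) = 2288: x ≡ 743 (mod 2288).
  Combine with x ≡ 0 (mod 9); new modulus lcm = 20592.
    Write x = 743 + 2288·t and substitute into x ≡ 0 (mod 9): 2288·t ≡ 0 − 743 = -743 (mod 9).
    Reduce coefficients mod 9: 2·t ≡ 4 (mod 9).
    The inverse of 2 mod 9 is 5 (since 2·5 = 10 = 1·9 + 1), so t ≡ 5·4 = 20 ≡ 2 (mod 9).
    Then x = 743 + 2288·2 = 5319, valid modulo lcm(2288, 9) = 20592: x ≡ 5319 (mod 20592).
  Combine with x ≡ 0 (mod 7); new modulus lcm = 144144.
    Write x = 5319 + 20592·t and substitute into x ≡ 0 (mod 7): 20592·t ≡ 0 − 5319 = -5319 (mod 7).
    Reduce coefficients mod 7: 5·t ≡ 1 (mod 7).
    The inverse of 5 mod 7 is 3 (since 5·3 = 15 = 2·7 + 1), so t ≡ 3·1 = 3 ≡ 3 (mod 7).
    Then x = 5319 + 20592·3 = 67095, valid modulo lcm(20592, 7) = 144144: x ≡ 67095 (mod 144144).
Verify against each original: 67095 mod 16 = 7, 67095 mod 11 = 6, 67095 mod 13 = 2, 67095 mod 9 = 0, 67095 mod 7 = 0.

x ≡ 67095 (mod 144144).
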